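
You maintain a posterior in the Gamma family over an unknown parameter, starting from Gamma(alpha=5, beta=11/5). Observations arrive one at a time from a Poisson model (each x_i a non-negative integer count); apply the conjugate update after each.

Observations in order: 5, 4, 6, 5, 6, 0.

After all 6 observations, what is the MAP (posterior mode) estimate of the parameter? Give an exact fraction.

obs 1: x=5 → posterior Gamma(10, 16/5)
obs 2: x=4 → posterior Gamma(14, 21/5)
obs 3: x=6 → posterior Gamma(20, 26/5)
obs 4: x=5 → posterior Gamma(25, 31/5)
obs 5: x=6 → posterior Gamma(31, 36/5)
obs 6: x=0 → posterior Gamma(31, 41/5)

150/41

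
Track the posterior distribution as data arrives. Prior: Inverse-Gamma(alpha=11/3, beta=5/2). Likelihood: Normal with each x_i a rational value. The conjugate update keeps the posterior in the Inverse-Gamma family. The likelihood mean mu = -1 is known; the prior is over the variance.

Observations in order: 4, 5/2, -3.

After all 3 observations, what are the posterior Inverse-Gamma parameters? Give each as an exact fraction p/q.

alpha=31/6, beta=185/8

obs 1: x=4 → posterior Inverse-Gamma(25/6, 15)
obs 2: x=5/2 → posterior Inverse-Gamma(14/3, 169/8)
obs 3: x=-3 → posterior Inverse-Gamma(31/6, 185/8)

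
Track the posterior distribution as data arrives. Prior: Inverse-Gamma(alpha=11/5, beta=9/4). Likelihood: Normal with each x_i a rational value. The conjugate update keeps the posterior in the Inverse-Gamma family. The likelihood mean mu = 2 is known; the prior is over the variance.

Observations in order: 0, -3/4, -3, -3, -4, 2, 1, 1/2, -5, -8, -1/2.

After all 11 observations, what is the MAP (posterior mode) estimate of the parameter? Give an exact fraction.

obs 1: x=0 → posterior Inverse-Gamma(27/10, 17/4)
obs 2: x=-3/4 → posterior Inverse-Gamma(16/5, 257/32)
obs 3: x=-3 → posterior Inverse-Gamma(37/10, 657/32)
obs 4: x=-3 → posterior Inverse-Gamma(21/5, 1057/32)
obs 5: x=-4 → posterior Inverse-Gamma(47/10, 1633/32)
obs 6: x=2 → posterior Inverse-Gamma(26/5, 1633/32)
obs 7: x=1 → posterior Inverse-Gamma(57/10, 1649/32)
obs 8: x=1/2 → posterior Inverse-Gamma(31/5, 1685/32)
obs 9: x=-5 → posterior Inverse-Gamma(67/10, 2469/32)
obs 10: x=-8 → posterior Inverse-Gamma(36/5, 4069/32)
obs 11: x=-1/2 → posterior Inverse-Gamma(77/10, 4169/32)

20845/1392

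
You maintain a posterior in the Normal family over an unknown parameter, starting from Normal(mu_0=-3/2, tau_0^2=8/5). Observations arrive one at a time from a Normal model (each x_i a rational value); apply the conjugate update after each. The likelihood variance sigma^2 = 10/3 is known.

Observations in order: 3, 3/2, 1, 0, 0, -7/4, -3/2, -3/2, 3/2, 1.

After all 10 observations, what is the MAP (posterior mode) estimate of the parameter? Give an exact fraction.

obs 1: x=3 → posterior Normal(-3/74, 40/37)
obs 2: x=3/2 → posterior Normal(33/98, 40/49)
obs 3: x=1 → posterior Normal(57/122, 40/61)
obs 4: x=0 → posterior Normal(57/146, 40/73)
obs 5: x=0 → posterior Normal(57/170, 8/17)
obs 6: x=-7/4 → posterior Normal(15/194, 40/97)
obs 7: x=-3/2 → posterior Normal(-21/218, 40/109)
obs 8: x=-3/2 → posterior Normal(-57/242, 40/121)
obs 9: x=3/2 → posterior Normal(-3/38, 40/133)
obs 10: x=1 → posterior Normal(3/290, 8/29)

3/290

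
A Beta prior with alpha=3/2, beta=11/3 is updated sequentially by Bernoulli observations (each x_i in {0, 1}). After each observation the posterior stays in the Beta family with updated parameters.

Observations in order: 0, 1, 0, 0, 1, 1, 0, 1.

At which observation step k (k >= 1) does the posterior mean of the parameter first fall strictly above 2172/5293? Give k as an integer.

k = 8

obs 1: x=0 → posterior Beta(3/2, 14/3)
obs 2: x=1 → posterior Beta(5/2, 14/3)
obs 3: x=0 → posterior Beta(5/2, 17/3)
obs 4: x=0 → posterior Beta(5/2, 20/3)
obs 5: x=1 → posterior Beta(7/2, 20/3)
obs 6: x=1 → posterior Beta(9/2, 20/3)
obs 7: x=0 → posterior Beta(9/2, 23/3)
obs 8: x=1 → posterior Beta(11/2, 23/3)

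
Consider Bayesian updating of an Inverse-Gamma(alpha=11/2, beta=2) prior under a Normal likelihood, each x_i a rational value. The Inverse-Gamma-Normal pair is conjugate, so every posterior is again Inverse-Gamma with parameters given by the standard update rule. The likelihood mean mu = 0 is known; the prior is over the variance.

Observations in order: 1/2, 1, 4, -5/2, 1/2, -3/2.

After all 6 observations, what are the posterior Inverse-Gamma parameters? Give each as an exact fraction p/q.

obs 1: x=1/2 → posterior Inverse-Gamma(6, 17/8)
obs 2: x=1 → posterior Inverse-Gamma(13/2, 21/8)
obs 3: x=4 → posterior Inverse-Gamma(7, 85/8)
obs 4: x=-5/2 → posterior Inverse-Gamma(15/2, 55/4)
obs 5: x=1/2 → posterior Inverse-Gamma(8, 111/8)
obs 6: x=-3/2 → posterior Inverse-Gamma(17/2, 15)

alpha=17/2, beta=15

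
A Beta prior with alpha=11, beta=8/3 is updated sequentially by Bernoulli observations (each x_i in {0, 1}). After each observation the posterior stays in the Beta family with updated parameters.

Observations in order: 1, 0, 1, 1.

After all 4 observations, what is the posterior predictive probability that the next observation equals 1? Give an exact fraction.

obs 1: x=1 → posterior Beta(12, 8/3)
obs 2: x=0 → posterior Beta(12, 11/3)
obs 3: x=1 → posterior Beta(13, 11/3)
obs 4: x=1 → posterior Beta(14, 11/3)

42/53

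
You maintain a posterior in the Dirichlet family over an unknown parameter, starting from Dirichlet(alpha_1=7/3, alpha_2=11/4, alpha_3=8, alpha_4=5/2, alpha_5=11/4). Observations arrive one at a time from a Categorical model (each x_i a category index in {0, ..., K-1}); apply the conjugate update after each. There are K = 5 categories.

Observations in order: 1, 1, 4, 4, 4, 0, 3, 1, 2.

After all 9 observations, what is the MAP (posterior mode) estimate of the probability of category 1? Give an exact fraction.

obs 1: x=1 → posterior Dirichlet(7/3, 15/4, 8, 5/2, 11/4)
obs 2: x=1 → posterior Dirichlet(7/3, 19/4, 8, 5/2, 11/4)
obs 3: x=4 → posterior Dirichlet(7/3, 19/4, 8, 5/2, 15/4)
obs 4: x=4 → posterior Dirichlet(7/3, 19/4, 8, 5/2, 19/4)
obs 5: x=4 → posterior Dirichlet(7/3, 19/4, 8, 5/2, 23/4)
obs 6: x=0 → posterior Dirichlet(10/3, 19/4, 8, 5/2, 23/4)
obs 7: x=3 → posterior Dirichlet(10/3, 19/4, 8, 7/2, 23/4)
obs 8: x=1 → posterior Dirichlet(10/3, 23/4, 8, 7/2, 23/4)
obs 9: x=2 → posterior Dirichlet(10/3, 23/4, 9, 7/2, 23/4)

57/268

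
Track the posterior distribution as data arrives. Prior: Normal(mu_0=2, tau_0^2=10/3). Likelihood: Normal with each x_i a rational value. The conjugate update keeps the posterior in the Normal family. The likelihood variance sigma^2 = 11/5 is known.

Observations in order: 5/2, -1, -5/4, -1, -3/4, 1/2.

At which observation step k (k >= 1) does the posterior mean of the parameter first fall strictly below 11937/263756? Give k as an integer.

k = 5

obs 1: x=5/2 → posterior Normal(191/83, 110/83)
obs 2: x=-1 → posterior Normal(141/133, 110/133)
obs 3: x=-5/4 → posterior Normal(157/366, 110/183)
obs 4: x=-1 → posterior Normal(57/466, 110/233)
obs 5: x=-3/4 → posterior Normal(-9/283, 110/283)
obs 6: x=1/2 → posterior Normal(16/333, 110/333)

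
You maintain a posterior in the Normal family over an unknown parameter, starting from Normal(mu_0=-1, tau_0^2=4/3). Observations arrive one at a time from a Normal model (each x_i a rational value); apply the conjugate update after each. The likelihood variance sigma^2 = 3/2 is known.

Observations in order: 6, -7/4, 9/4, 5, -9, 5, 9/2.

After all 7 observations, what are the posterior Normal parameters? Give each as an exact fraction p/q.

mu_0=87/65, tau_0^2=12/65

obs 1: x=6 → posterior Normal(39/17, 12/17)
obs 2: x=-7/4 → posterior Normal(1, 12/25)
obs 3: x=9/4 → posterior Normal(43/33, 4/11)
obs 4: x=5 → posterior Normal(83/41, 12/41)
obs 5: x=-9 → posterior Normal(11/49, 12/49)
obs 6: x=5 → posterior Normal(17/19, 4/19)
obs 7: x=9/2 → posterior Normal(87/65, 12/65)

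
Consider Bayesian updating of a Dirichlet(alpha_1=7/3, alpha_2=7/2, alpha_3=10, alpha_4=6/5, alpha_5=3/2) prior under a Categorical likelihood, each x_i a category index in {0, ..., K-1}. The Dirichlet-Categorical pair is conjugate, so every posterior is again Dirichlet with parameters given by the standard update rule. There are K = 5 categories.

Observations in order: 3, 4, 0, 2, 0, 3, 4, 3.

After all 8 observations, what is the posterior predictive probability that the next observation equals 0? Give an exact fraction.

obs 1: x=3 → posterior Dirichlet(7/3, 7/2, 10, 11/5, 3/2)
obs 2: x=4 → posterior Dirichlet(7/3, 7/2, 10, 11/5, 5/2)
obs 3: x=0 → posterior Dirichlet(10/3, 7/2, 10, 11/5, 5/2)
obs 4: x=2 → posterior Dirichlet(10/3, 7/2, 11, 11/5, 5/2)
obs 5: x=0 → posterior Dirichlet(13/3, 7/2, 11, 11/5, 5/2)
obs 6: x=3 → posterior Dirichlet(13/3, 7/2, 11, 16/5, 5/2)
obs 7: x=4 → posterior Dirichlet(13/3, 7/2, 11, 16/5, 7/2)
obs 8: x=3 → posterior Dirichlet(13/3, 7/2, 11, 21/5, 7/2)

65/398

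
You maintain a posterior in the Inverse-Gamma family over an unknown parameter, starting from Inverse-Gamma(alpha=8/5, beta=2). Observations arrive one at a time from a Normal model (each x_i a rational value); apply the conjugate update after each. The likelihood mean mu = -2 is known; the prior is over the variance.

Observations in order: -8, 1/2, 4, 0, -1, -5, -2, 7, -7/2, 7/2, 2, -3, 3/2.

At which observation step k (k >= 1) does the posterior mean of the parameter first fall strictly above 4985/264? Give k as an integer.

k = 3

obs 1: x=-8 → posterior Inverse-Gamma(21/10, 20)
obs 2: x=1/2 → posterior Inverse-Gamma(13/5, 185/8)
obs 3: x=4 → posterior Inverse-Gamma(31/10, 329/8)
obs 4: x=0 → posterior Inverse-Gamma(18/5, 345/8)
obs 5: x=-1 → posterior Inverse-Gamma(41/10, 349/8)
obs 6: x=-5 → posterior Inverse-Gamma(23/5, 385/8)
obs 7: x=-2 → posterior Inverse-Gamma(51/10, 385/8)
obs 8: x=7 → posterior Inverse-Gamma(28/5, 709/8)
obs 9: x=-7/2 → posterior Inverse-Gamma(61/10, 359/4)
obs 10: x=7/2 → posterior Inverse-Gamma(33/5, 839/8)
obs 11: x=2 → posterior Inverse-Gamma(71/10, 903/8)
obs 12: x=-3 → posterior Inverse-Gamma(38/5, 907/8)
obs 13: x=3/2 → posterior Inverse-Gamma(81/10, 239/2)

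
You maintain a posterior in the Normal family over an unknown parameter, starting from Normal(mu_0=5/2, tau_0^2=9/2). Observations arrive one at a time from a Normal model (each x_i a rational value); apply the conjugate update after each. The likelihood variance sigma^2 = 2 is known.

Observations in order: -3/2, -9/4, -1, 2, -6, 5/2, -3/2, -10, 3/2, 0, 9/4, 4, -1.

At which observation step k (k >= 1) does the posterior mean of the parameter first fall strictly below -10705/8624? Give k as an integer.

obs 1: x=-3/2 → posterior Normal(-7/26, 18/13)
obs 2: x=-9/4 → posterior Normal(-95/88, 9/11)
obs 3: x=-1 → posterior Normal(-131/124, 18/31)
obs 4: x=2 → posterior Normal(-59/160, 9/20)
obs 5: x=-6 → posterior Normal(-275/196, 18/49)
obs 6: x=5/2 → posterior Normal(-185/232, 9/29)
obs 7: x=-3/2 → posterior Normal(-239/268, 18/67)
obs 8: x=-10 → posterior Normal(-599/304, 9/38)
obs 9: x=3/2 → posterior Normal(-109/68, 18/85)
obs 10: x=0 → posterior Normal(-545/376, 9/47)
obs 11: x=9/4 → posterior Normal(-116/103, 18/103)
obs 12: x=4 → posterior Normal(-5/7, 9/56)
obs 13: x=-1 → posterior Normal(-89/121, 18/121)

k = 5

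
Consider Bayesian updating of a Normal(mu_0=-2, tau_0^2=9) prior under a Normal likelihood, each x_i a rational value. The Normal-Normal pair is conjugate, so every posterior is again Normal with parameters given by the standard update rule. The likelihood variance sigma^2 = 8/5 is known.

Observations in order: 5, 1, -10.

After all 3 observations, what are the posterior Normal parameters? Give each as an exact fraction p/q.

obs 1: x=5 → posterior Normal(209/53, 72/53)
obs 2: x=1 → posterior Normal(127/49, 36/49)
obs 3: x=-10 → posterior Normal(-196/143, 72/143)

mu_0=-196/143, tau_0^2=72/143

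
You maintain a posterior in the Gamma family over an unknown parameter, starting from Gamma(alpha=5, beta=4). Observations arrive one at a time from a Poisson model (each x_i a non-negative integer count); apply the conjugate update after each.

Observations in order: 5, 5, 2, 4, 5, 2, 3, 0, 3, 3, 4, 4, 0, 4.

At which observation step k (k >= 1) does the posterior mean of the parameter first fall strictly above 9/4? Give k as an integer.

obs 1: x=5 → posterior Gamma(10, 5)
obs 2: x=5 → posterior Gamma(15, 6)
obs 3: x=2 → posterior Gamma(17, 7)
obs 4: x=4 → posterior Gamma(21, 8)
obs 5: x=5 → posterior Gamma(26, 9)
obs 6: x=2 → posterior Gamma(28, 10)
obs 7: x=3 → posterior Gamma(31, 11)
obs 8: x=0 → posterior Gamma(31, 12)
obs 9: x=3 → posterior Gamma(34, 13)
obs 10: x=3 → posterior Gamma(37, 14)
obs 11: x=4 → posterior Gamma(41, 15)
obs 12: x=4 → posterior Gamma(45, 16)
obs 13: x=0 → posterior Gamma(45, 17)
obs 14: x=4 → posterior Gamma(49, 18)

k = 2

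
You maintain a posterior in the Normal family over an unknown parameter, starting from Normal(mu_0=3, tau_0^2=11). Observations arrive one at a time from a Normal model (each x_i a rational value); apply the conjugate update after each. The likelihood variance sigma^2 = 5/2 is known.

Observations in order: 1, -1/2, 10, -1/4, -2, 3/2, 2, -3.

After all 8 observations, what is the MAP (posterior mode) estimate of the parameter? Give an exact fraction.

415/362

obs 1: x=1 → posterior Normal(37/27, 55/27)
obs 2: x=-1/2 → posterior Normal(26/49, 55/49)
obs 3: x=10 → posterior Normal(246/71, 55/71)
obs 4: x=-1/4 → posterior Normal(481/186, 55/93)
obs 5: x=-2 → posterior Normal(393/230, 11/23)
obs 6: x=3/2 → posterior Normal(459/274, 55/137)
obs 7: x=2 → posterior Normal(547/318, 55/159)
obs 8: x=-3 → posterior Normal(415/362, 55/181)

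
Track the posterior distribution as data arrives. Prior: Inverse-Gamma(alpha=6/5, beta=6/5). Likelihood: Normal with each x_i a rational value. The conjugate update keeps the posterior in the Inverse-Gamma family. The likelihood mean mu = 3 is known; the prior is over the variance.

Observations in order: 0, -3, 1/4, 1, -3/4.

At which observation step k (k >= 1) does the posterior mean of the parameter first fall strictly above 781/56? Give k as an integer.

k = 2

obs 1: x=0 → posterior Inverse-Gamma(17/10, 57/10)
obs 2: x=-3 → posterior Inverse-Gamma(11/5, 237/10)
obs 3: x=1/4 → posterior Inverse-Gamma(27/10, 4397/160)
obs 4: x=1 → posterior Inverse-Gamma(16/5, 4717/160)
obs 5: x=-3/4 → posterior Inverse-Gamma(37/10, 2921/80)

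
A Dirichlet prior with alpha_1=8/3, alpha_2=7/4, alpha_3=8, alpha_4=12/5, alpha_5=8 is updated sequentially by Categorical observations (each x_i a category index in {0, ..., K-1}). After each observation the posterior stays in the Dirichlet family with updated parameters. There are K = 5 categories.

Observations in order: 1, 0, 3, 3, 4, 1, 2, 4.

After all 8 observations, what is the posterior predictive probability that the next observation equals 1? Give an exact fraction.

225/1849

obs 1: x=1 → posterior Dirichlet(8/3, 11/4, 8, 12/5, 8)
obs 2: x=0 → posterior Dirichlet(11/3, 11/4, 8, 12/5, 8)
obs 3: x=3 → posterior Dirichlet(11/3, 11/4, 8, 17/5, 8)
obs 4: x=3 → posterior Dirichlet(11/3, 11/4, 8, 22/5, 8)
obs 5: x=4 → posterior Dirichlet(11/3, 11/4, 8, 22/5, 9)
obs 6: x=1 → posterior Dirichlet(11/3, 15/4, 8, 22/5, 9)
obs 7: x=2 → posterior Dirichlet(11/3, 15/4, 9, 22/5, 9)
obs 8: x=4 → posterior Dirichlet(11/3, 15/4, 9, 22/5, 10)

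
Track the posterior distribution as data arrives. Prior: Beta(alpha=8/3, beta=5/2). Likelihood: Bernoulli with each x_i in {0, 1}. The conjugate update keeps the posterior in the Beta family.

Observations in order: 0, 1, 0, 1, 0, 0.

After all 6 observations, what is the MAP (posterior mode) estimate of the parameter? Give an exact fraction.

obs 1: x=0 → posterior Beta(8/3, 7/2)
obs 2: x=1 → posterior Beta(11/3, 7/2)
obs 3: x=0 → posterior Beta(11/3, 9/2)
obs 4: x=1 → posterior Beta(14/3, 9/2)
obs 5: x=0 → posterior Beta(14/3, 11/2)
obs 6: x=0 → posterior Beta(14/3, 13/2)

2/5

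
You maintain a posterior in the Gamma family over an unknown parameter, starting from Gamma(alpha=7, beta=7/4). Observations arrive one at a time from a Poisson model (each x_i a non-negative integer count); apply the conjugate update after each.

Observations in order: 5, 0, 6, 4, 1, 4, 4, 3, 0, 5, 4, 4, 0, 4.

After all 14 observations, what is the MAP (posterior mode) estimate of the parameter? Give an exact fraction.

obs 1: x=5 → posterior Gamma(12, 11/4)
obs 2: x=0 → posterior Gamma(12, 15/4)
obs 3: x=6 → posterior Gamma(18, 19/4)
obs 4: x=4 → posterior Gamma(22, 23/4)
obs 5: x=1 → posterior Gamma(23, 27/4)
obs 6: x=4 → posterior Gamma(27, 31/4)
obs 7: x=4 → posterior Gamma(31, 35/4)
obs 8: x=3 → posterior Gamma(34, 39/4)
obs 9: x=0 → posterior Gamma(34, 43/4)
obs 10: x=5 → posterior Gamma(39, 47/4)
obs 11: x=4 → posterior Gamma(43, 51/4)
obs 12: x=4 → posterior Gamma(47, 55/4)
obs 13: x=0 → posterior Gamma(47, 59/4)
obs 14: x=4 → posterior Gamma(51, 63/4)

200/63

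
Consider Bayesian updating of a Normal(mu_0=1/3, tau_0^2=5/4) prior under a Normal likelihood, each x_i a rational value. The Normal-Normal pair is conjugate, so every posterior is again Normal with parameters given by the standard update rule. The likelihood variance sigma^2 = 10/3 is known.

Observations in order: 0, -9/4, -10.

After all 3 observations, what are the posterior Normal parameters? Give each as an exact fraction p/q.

obs 1: x=0 → posterior Normal(8/33, 10/11)
obs 2: x=-9/4 → posterior Normal(-7/24, 5/7)
obs 3: x=-10 → posterior Normal(-409/204, 10/17)

mu_0=-409/204, tau_0^2=10/17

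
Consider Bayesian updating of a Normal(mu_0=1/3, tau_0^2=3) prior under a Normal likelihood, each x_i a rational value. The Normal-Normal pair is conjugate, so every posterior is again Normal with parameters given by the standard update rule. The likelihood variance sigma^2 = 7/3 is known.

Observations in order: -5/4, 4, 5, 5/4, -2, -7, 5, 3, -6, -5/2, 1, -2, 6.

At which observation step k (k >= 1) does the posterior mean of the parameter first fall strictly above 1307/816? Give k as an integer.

k = 3

obs 1: x=-5/4 → posterior Normal(-107/192, 21/16)
obs 2: x=4 → posterior Normal(13/12, 21/25)
obs 3: x=5 → posterior Normal(865/408, 21/34)
obs 4: x=5/4 → posterior Normal(250/129, 21/43)
obs 5: x=-2 → posterior Normal(49/39, 21/52)
obs 6: x=-7 → posterior Normal(7/183, 21/61)
obs 7: x=5 → posterior Normal(71/105, 3/10)
obs 8: x=3 → posterior Normal(223/237, 21/79)
obs 9: x=-6 → posterior Normal(61/264, 21/88)
obs 10: x=-5/2 → posterior Normal(-13/582, 21/97)
obs 11: x=1 → posterior Normal(41/636, 21/106)
obs 12: x=-2 → posterior Normal(-67/690, 21/115)
obs 13: x=6 → posterior Normal(257/744, 21/124)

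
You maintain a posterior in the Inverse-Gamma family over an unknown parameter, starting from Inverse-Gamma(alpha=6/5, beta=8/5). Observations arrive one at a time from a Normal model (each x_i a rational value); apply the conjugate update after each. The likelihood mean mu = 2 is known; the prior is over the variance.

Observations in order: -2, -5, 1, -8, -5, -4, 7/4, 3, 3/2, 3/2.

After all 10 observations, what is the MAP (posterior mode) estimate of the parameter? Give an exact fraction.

20461/1152

obs 1: x=-2 → posterior Inverse-Gamma(17/10, 48/5)
obs 2: x=-5 → posterior Inverse-Gamma(11/5, 341/10)
obs 3: x=1 → posterior Inverse-Gamma(27/10, 173/5)
obs 4: x=-8 → posterior Inverse-Gamma(16/5, 423/5)
obs 5: x=-5 → posterior Inverse-Gamma(37/10, 1091/10)
obs 6: x=-4 → posterior Inverse-Gamma(21/5, 1271/10)
obs 7: x=7/4 → posterior Inverse-Gamma(47/10, 20341/160)
obs 8: x=3 → posterior Inverse-Gamma(26/5, 20421/160)
obs 9: x=3/2 → posterior Inverse-Gamma(57/10, 20441/160)
obs 10: x=3/2 → posterior Inverse-Gamma(31/5, 20461/160)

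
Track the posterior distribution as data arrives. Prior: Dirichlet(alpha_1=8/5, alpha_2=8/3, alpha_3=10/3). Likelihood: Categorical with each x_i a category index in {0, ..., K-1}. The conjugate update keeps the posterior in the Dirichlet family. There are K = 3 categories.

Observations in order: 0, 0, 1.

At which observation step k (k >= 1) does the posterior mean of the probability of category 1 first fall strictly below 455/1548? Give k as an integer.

obs 1: x=0 → posterior Dirichlet(13/5, 8/3, 10/3)
obs 2: x=0 → posterior Dirichlet(18/5, 8/3, 10/3)
obs 3: x=1 → posterior Dirichlet(18/5, 11/3, 10/3)

k = 2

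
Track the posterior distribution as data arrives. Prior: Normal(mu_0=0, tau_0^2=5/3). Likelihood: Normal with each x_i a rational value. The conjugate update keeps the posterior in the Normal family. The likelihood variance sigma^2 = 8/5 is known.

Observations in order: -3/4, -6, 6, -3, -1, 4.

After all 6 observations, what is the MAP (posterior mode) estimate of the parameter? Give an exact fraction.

-25/232

obs 1: x=-3/4 → posterior Normal(-75/196, 40/49)
obs 2: x=-6 → posterior Normal(-675/296, 20/37)
obs 3: x=6 → posterior Normal(-25/132, 40/99)
obs 4: x=-3 → posterior Normal(-375/496, 10/31)
obs 5: x=-1 → posterior Normal(-475/596, 40/149)
obs 6: x=4 → posterior Normal(-25/232, 20/87)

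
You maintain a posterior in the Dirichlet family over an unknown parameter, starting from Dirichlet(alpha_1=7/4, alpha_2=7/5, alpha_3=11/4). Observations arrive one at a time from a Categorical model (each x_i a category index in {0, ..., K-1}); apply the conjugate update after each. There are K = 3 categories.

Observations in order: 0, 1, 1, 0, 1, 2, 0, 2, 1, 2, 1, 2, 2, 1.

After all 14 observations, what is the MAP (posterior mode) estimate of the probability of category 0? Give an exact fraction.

obs 1: x=0 → posterior Dirichlet(11/4, 7/5, 11/4)
obs 2: x=1 → posterior Dirichlet(11/4, 12/5, 11/4)
obs 3: x=1 → posterior Dirichlet(11/4, 17/5, 11/4)
obs 4: x=0 → posterior Dirichlet(15/4, 17/5, 11/4)
obs 5: x=1 → posterior Dirichlet(15/4, 22/5, 11/4)
obs 6: x=2 → posterior Dirichlet(15/4, 22/5, 15/4)
obs 7: x=0 → posterior Dirichlet(19/4, 22/5, 15/4)
obs 8: x=2 → posterior Dirichlet(19/4, 22/5, 19/4)
obs 9: x=1 → posterior Dirichlet(19/4, 27/5, 19/4)
obs 10: x=2 → posterior Dirichlet(19/4, 27/5, 23/4)
obs 11: x=1 → posterior Dirichlet(19/4, 32/5, 23/4)
obs 12: x=2 → posterior Dirichlet(19/4, 32/5, 27/4)
obs 13: x=2 → posterior Dirichlet(19/4, 32/5, 31/4)
obs 14: x=1 → posterior Dirichlet(19/4, 37/5, 31/4)

75/338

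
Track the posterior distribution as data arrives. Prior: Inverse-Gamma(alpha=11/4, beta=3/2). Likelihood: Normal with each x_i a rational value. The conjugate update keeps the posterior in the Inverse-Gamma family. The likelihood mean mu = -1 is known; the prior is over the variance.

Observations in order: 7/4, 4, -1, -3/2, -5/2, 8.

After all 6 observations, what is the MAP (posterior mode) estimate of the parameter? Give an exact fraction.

obs 1: x=7/4 → posterior Inverse-Gamma(13/4, 169/32)
obs 2: x=4 → posterior Inverse-Gamma(15/4, 569/32)
obs 3: x=-1 → posterior Inverse-Gamma(17/4, 569/32)
obs 4: x=-3/2 → posterior Inverse-Gamma(19/4, 573/32)
obs 5: x=-5/2 → posterior Inverse-Gamma(21/4, 609/32)
obs 6: x=8 → posterior Inverse-Gamma(23/4, 1905/32)

635/72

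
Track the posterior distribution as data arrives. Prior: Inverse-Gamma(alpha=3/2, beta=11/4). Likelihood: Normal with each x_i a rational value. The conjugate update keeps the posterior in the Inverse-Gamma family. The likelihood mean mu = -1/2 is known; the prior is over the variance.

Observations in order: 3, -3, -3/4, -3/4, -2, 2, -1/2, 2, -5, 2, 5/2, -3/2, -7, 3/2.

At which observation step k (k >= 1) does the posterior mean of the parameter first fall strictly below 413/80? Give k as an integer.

k = 4

obs 1: x=3 → posterior Inverse-Gamma(2, 71/8)
obs 2: x=-3 → posterior Inverse-Gamma(5/2, 12)
obs 3: x=-3/4 → posterior Inverse-Gamma(3, 385/32)
obs 4: x=-3/4 → posterior Inverse-Gamma(7/2, 193/16)
obs 5: x=-2 → posterior Inverse-Gamma(4, 211/16)
obs 6: x=2 → posterior Inverse-Gamma(9/2, 261/16)
obs 7: x=-1/2 → posterior Inverse-Gamma(5, 261/16)
obs 8: x=2 → posterior Inverse-Gamma(11/2, 311/16)
obs 9: x=-5 → posterior Inverse-Gamma(6, 473/16)
obs 10: x=2 → posterior Inverse-Gamma(13/2, 523/16)
obs 11: x=5/2 → posterior Inverse-Gamma(7, 595/16)
obs 12: x=-3/2 → posterior Inverse-Gamma(15/2, 603/16)
obs 13: x=-7 → posterior Inverse-Gamma(8, 941/16)
obs 14: x=3/2 → posterior Inverse-Gamma(17/2, 973/16)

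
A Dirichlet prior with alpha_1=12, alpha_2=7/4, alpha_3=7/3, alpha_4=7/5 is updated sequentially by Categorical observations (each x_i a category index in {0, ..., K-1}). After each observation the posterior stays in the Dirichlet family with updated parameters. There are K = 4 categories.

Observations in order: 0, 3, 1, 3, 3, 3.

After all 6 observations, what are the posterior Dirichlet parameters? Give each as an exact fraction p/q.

obs 1: x=0 → posterior Dirichlet(13, 7/4, 7/3, 7/5)
obs 2: x=3 → posterior Dirichlet(13, 7/4, 7/3, 12/5)
obs 3: x=1 → posterior Dirichlet(13, 11/4, 7/3, 12/5)
obs 4: x=3 → posterior Dirichlet(13, 11/4, 7/3, 17/5)
obs 5: x=3 → posterior Dirichlet(13, 11/4, 7/3, 22/5)
obs 6: x=3 → posterior Dirichlet(13, 11/4, 7/3, 27/5)

alpha_1=13, alpha_2=11/4, alpha_3=7/3, alpha_4=27/5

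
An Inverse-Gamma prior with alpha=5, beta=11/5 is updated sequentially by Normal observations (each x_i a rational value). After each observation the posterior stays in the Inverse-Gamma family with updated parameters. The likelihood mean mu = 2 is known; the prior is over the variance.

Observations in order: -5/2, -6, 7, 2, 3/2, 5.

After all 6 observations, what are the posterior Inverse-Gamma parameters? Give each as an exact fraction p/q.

obs 1: x=-5/2 → posterior Inverse-Gamma(11/2, 493/40)
obs 2: x=-6 → posterior Inverse-Gamma(6, 1773/40)
obs 3: x=7 → posterior Inverse-Gamma(13/2, 2273/40)
obs 4: x=2 → posterior Inverse-Gamma(7, 2273/40)
obs 5: x=3/2 → posterior Inverse-Gamma(15/2, 1139/20)
obs 6: x=5 → posterior Inverse-Gamma(8, 1229/20)

alpha=8, beta=1229/20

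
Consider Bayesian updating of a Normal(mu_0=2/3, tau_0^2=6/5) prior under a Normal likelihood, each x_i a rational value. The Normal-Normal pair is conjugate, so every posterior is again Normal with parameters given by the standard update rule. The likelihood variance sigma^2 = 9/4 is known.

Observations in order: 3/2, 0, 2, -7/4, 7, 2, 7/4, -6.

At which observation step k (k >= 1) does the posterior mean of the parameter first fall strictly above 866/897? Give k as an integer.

obs 1: x=3/2 → posterior Normal(22/23, 18/23)
obs 2: x=0 → posterior Normal(22/31, 18/31)
obs 3: x=2 → posterior Normal(38/39, 6/13)
obs 4: x=-7/4 → posterior Normal(24/47, 18/47)
obs 5: x=7 → posterior Normal(16/11, 18/55)
obs 6: x=2 → posterior Normal(32/21, 2/7)
obs 7: x=7/4 → posterior Normal(110/71, 18/71)
obs 8: x=-6 → posterior Normal(62/79, 18/79)

k = 3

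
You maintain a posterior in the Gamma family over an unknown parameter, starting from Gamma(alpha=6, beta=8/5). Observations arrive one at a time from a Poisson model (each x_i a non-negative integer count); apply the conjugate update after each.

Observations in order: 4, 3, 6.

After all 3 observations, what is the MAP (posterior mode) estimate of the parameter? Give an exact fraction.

90/23

obs 1: x=4 → posterior Gamma(10, 13/5)
obs 2: x=3 → posterior Gamma(13, 18/5)
obs 3: x=6 → posterior Gamma(19, 23/5)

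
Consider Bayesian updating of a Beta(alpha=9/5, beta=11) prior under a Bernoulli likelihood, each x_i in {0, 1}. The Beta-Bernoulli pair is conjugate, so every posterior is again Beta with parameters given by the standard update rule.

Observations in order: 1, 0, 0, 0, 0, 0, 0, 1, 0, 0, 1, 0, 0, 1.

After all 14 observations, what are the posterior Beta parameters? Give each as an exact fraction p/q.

obs 1: x=1 → posterior Beta(14/5, 11)
obs 2: x=0 → posterior Beta(14/5, 12)
obs 3: x=0 → posterior Beta(14/5, 13)
obs 4: x=0 → posterior Beta(14/5, 14)
obs 5: x=0 → posterior Beta(14/5, 15)
obs 6: x=0 → posterior Beta(14/5, 16)
obs 7: x=0 → posterior Beta(14/5, 17)
obs 8: x=1 → posterior Beta(19/5, 17)
obs 9: x=0 → posterior Beta(19/5, 18)
obs 10: x=0 → posterior Beta(19/5, 19)
obs 11: x=1 → posterior Beta(24/5, 19)
obs 12: x=0 → posterior Beta(24/5, 20)
obs 13: x=0 → posterior Beta(24/5, 21)
obs 14: x=1 → posterior Beta(29/5, 21)

alpha=29/5, beta=21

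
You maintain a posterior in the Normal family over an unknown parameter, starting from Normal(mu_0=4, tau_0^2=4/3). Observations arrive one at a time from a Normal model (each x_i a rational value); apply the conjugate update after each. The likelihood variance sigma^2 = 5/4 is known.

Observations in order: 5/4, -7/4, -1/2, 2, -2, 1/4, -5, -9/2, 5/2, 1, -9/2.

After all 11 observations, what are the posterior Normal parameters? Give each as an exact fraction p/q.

mu_0=-120/191, tau_0^2=20/191

obs 1: x=5/4 → posterior Normal(80/31, 20/31)
obs 2: x=-7/4 → posterior Normal(52/47, 20/47)
obs 3: x=-1/2 → posterior Normal(44/63, 20/63)
obs 4: x=2 → posterior Normal(76/79, 20/79)
obs 5: x=-2 → posterior Normal(44/95, 4/19)
obs 6: x=1/4 → posterior Normal(16/37, 20/111)
obs 7: x=-5 → posterior Normal(-32/127, 20/127)
obs 8: x=-9/2 → posterior Normal(-8/11, 20/143)
obs 9: x=5/2 → posterior Normal(-64/159, 20/159)
obs 10: x=1 → posterior Normal(-48/175, 4/35)
obs 11: x=-9/2 → posterior Normal(-120/191, 20/191)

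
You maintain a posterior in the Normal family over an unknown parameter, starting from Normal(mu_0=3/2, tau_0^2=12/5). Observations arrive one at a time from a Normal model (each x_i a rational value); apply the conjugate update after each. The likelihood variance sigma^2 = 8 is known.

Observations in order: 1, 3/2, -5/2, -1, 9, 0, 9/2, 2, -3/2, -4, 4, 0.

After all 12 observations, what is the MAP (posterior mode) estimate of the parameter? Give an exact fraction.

27/23

obs 1: x=1 → posterior Normal(18/13, 24/13)
obs 2: x=3/2 → posterior Normal(45/32, 3/2)
obs 3: x=-5/2 → posterior Normal(15/19, 24/19)
obs 4: x=-1 → posterior Normal(6/11, 12/11)
obs 5: x=9 → posterior Normal(39/25, 24/25)
obs 6: x=0 → posterior Normal(39/28, 6/7)
obs 7: x=9/2 → posterior Normal(105/62, 24/31)
obs 8: x=2 → posterior Normal(117/68, 12/17)
obs 9: x=-3/2 → posterior Normal(54/37, 24/37)
obs 10: x=-4 → posterior Normal(21/20, 3/5)
obs 11: x=4 → posterior Normal(54/43, 24/43)
obs 12: x=0 → posterior Normal(27/23, 12/23)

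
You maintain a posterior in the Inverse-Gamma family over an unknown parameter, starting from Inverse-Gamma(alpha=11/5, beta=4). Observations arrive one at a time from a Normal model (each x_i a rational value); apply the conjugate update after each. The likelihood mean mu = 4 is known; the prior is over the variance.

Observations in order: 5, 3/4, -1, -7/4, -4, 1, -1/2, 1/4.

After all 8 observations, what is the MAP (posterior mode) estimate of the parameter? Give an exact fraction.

14795/1152

obs 1: x=5 → posterior Inverse-Gamma(27/10, 9/2)
obs 2: x=3/4 → posterior Inverse-Gamma(16/5, 313/32)
obs 3: x=-1 → posterior Inverse-Gamma(37/10, 713/32)
obs 4: x=-7/4 → posterior Inverse-Gamma(21/5, 621/16)
obs 5: x=-4 → posterior Inverse-Gamma(47/10, 1133/16)
obs 6: x=1 → posterior Inverse-Gamma(26/5, 1205/16)
obs 7: x=-1/2 → posterior Inverse-Gamma(57/10, 1367/16)
obs 8: x=1/4 → posterior Inverse-Gamma(31/5, 2959/32)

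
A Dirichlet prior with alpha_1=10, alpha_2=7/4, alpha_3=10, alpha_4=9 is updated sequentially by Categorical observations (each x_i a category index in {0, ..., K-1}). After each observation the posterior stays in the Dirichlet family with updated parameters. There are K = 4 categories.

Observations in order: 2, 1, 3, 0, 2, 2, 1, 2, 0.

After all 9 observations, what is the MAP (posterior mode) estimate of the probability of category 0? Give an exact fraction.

4/13

obs 1: x=2 → posterior Dirichlet(10, 7/4, 11, 9)
obs 2: x=1 → posterior Dirichlet(10, 11/4, 11, 9)
obs 3: x=3 → posterior Dirichlet(10, 11/4, 11, 10)
obs 4: x=0 → posterior Dirichlet(11, 11/4, 11, 10)
obs 5: x=2 → posterior Dirichlet(11, 11/4, 12, 10)
obs 6: x=2 → posterior Dirichlet(11, 11/4, 13, 10)
obs 7: x=1 → posterior Dirichlet(11, 15/4, 13, 10)
obs 8: x=2 → posterior Dirichlet(11, 15/4, 14, 10)
obs 9: x=0 → posterior Dirichlet(12, 15/4, 14, 10)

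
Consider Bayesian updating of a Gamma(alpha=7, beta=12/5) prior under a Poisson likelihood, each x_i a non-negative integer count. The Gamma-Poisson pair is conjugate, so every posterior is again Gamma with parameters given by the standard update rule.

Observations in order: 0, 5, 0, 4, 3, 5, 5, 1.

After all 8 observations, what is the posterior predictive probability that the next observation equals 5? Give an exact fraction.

obs 1: x=0 → posterior Gamma(7, 17/5)
obs 2: x=5 → posterior Gamma(12, 22/5)
obs 3: x=0 → posterior Gamma(12, 27/5)
obs 4: x=4 → posterior Gamma(16, 32/5)
obs 5: x=3 → posterior Gamma(19, 37/5)
obs 6: x=5 → posterior Gamma(24, 42/5)
obs 7: x=5 → posterior Gamma(29, 47/5)
obs 8: x=1 → posterior Gamma(30, 52/5)

875535205268749875895171260627927579569708745733072486400000/9516969857883355409696516297502635691570060909117632707549731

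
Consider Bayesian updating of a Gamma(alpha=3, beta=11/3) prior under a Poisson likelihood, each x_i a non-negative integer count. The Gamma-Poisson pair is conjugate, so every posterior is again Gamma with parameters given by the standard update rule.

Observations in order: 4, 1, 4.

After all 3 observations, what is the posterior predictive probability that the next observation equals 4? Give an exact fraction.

452874240000000000000/6132610415680998648961

obs 1: x=4 → posterior Gamma(7, 14/3)
obs 2: x=1 → posterior Gamma(8, 17/3)
obs 3: x=4 → posterior Gamma(12, 20/3)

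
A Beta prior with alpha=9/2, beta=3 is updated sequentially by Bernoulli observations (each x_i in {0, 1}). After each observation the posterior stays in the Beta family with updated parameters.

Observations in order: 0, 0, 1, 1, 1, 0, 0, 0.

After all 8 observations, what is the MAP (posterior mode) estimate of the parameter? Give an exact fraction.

13/27

obs 1: x=0 → posterior Beta(9/2, 4)
obs 2: x=0 → posterior Beta(9/2, 5)
obs 3: x=1 → posterior Beta(11/2, 5)
obs 4: x=1 → posterior Beta(13/2, 5)
obs 5: x=1 → posterior Beta(15/2, 5)
obs 6: x=0 → posterior Beta(15/2, 6)
obs 7: x=0 → posterior Beta(15/2, 7)
obs 8: x=0 → posterior Beta(15/2, 8)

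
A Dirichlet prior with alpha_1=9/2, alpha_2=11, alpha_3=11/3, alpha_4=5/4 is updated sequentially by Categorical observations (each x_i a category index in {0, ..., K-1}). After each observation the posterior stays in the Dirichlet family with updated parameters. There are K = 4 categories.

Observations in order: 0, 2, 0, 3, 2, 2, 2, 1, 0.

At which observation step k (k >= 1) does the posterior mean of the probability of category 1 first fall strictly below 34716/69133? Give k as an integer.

k = 2

obs 1: x=0 → posterior Dirichlet(11/2, 11, 11/3, 5/4)
obs 2: x=2 → posterior Dirichlet(11/2, 11, 14/3, 5/4)
obs 3: x=0 → posterior Dirichlet(13/2, 11, 14/3, 5/4)
obs 4: x=3 → posterior Dirichlet(13/2, 11, 14/3, 9/4)
obs 5: x=2 → posterior Dirichlet(13/2, 11, 17/3, 9/4)
obs 6: x=2 → posterior Dirichlet(13/2, 11, 20/3, 9/4)
obs 7: x=2 → posterior Dirichlet(13/2, 11, 23/3, 9/4)
obs 8: x=1 → posterior Dirichlet(13/2, 12, 23/3, 9/4)
obs 9: x=0 → posterior Dirichlet(15/2, 12, 23/3, 9/4)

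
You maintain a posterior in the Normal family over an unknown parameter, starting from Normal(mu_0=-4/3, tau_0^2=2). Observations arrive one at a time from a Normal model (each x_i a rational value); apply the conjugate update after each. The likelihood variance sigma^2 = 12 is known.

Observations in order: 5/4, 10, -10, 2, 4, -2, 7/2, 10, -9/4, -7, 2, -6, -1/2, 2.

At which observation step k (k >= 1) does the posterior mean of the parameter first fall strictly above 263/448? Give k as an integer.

k = 8

obs 1: x=5/4 → posterior Normal(-27/28, 12/7)
obs 2: x=10 → posterior Normal(13/32, 3/2)
obs 3: x=-10 → posterior Normal(-3/4, 4/3)
obs 4: x=2 → posterior Normal(-19/40, 6/5)
obs 5: x=4 → posterior Normal(-3/44, 12/11)
obs 6: x=-2 → posterior Normal(-11/48, 1)
obs 7: x=7/2 → posterior Normal(3/52, 12/13)
obs 8: x=10 → posterior Normal(43/56, 6/7)
obs 9: x=-9/4 → posterior Normal(17/30, 4/5)
obs 10: x=-7 → posterior Normal(3/32, 3/4)
obs 11: x=2 → posterior Normal(7/34, 12/17)
obs 12: x=-6 → posterior Normal(-5/36, 2/3)
obs 13: x=-1/2 → posterior Normal(-3/19, 12/19)
obs 14: x=2 → posterior Normal(-1/20, 3/5)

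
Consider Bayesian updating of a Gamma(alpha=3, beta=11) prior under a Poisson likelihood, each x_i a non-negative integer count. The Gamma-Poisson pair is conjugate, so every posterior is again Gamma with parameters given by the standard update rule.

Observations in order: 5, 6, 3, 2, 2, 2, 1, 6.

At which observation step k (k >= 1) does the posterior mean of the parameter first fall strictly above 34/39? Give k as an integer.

obs 1: x=5 → posterior Gamma(8, 12)
obs 2: x=6 → posterior Gamma(14, 13)
obs 3: x=3 → posterior Gamma(17, 14)
obs 4: x=2 → posterior Gamma(19, 15)
obs 5: x=2 → posterior Gamma(21, 16)
obs 6: x=2 → posterior Gamma(23, 17)
obs 7: x=1 → posterior Gamma(24, 18)
obs 8: x=6 → posterior Gamma(30, 19)

k = 2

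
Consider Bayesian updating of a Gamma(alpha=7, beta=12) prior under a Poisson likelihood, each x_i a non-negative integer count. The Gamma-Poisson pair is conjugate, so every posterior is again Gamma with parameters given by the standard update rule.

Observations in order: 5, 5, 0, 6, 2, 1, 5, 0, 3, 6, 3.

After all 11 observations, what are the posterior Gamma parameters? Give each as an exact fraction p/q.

alpha=43, beta=23

obs 1: x=5 → posterior Gamma(12, 13)
obs 2: x=5 → posterior Gamma(17, 14)
obs 3: x=0 → posterior Gamma(17, 15)
obs 4: x=6 → posterior Gamma(23, 16)
obs 5: x=2 → posterior Gamma(25, 17)
obs 6: x=1 → posterior Gamma(26, 18)
obs 7: x=5 → posterior Gamma(31, 19)
obs 8: x=0 → posterior Gamma(31, 20)
obs 9: x=3 → posterior Gamma(34, 21)
obs 10: x=6 → posterior Gamma(40, 22)
obs 11: x=3 → posterior Gamma(43, 23)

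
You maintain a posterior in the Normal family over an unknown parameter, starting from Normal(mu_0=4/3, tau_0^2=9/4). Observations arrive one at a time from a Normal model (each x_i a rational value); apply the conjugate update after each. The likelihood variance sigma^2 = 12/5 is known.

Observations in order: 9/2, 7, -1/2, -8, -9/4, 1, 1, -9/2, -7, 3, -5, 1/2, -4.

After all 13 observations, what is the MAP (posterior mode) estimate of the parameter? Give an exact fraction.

-2309/2532

obs 1: x=9/2 → posterior Normal(533/186, 36/31)
obs 2: x=7 → posterior Normal(1163/276, 18/23)
obs 3: x=-1/2 → posterior Normal(559/183, 36/61)
obs 4: x=-8 → posterior Normal(199/228, 9/19)
obs 5: x=-9/4 → posterior Normal(391/1092, 36/91)
obs 6: x=1 → posterior Normal(571/1272, 18/53)
obs 7: x=1 → posterior Normal(751/1452, 36/121)
obs 8: x=-9/2 → posterior Normal(-59/1632, 9/34)
obs 9: x=-7 → posterior Normal(-1319/1812, 36/151)
obs 10: x=3 → posterior Normal(-779/1992, 18/83)
obs 11: x=-5 → posterior Normal(-1679/2172, 36/181)
obs 12: x=1/2 → posterior Normal(-227/336, 9/49)
obs 13: x=-4 → posterior Normal(-2309/2532, 36/211)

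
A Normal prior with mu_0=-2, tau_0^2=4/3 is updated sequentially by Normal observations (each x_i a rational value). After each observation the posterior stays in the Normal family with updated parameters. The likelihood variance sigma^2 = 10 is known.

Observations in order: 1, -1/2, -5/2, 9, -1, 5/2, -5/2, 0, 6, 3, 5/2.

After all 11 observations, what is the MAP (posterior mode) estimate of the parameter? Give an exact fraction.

5/37

obs 1: x=1 → posterior Normal(-28/17, 20/17)
obs 2: x=-1/2 → posterior Normal(-29/19, 20/19)
obs 3: x=-5/2 → posterior Normal(-34/21, 20/21)
obs 4: x=9 → posterior Normal(-16/23, 20/23)
obs 5: x=-1 → posterior Normal(-18/25, 4/5)
obs 6: x=5/2 → posterior Normal(-13/27, 20/27)
obs 7: x=-5/2 → posterior Normal(-18/29, 20/29)
obs 8: x=0 → posterior Normal(-18/31, 20/31)
obs 9: x=6 → posterior Normal(-2/11, 20/33)
obs 10: x=3 → posterior Normal(0, 4/7)
obs 11: x=5/2 → posterior Normal(5/37, 20/37)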